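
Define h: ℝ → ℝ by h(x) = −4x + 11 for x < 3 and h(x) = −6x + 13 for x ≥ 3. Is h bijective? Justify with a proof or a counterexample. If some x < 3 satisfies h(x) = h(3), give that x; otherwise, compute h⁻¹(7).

1

Both pieces are strictly decreasing (slopes −4 and −6), so each is injective on its own interval.
The left piece maps (−∞, 3) onto (−1, ∞); the right piece maps [3, ∞) onto (−∞, −5].
The images leave a gap (−1 has no preimage), so h is not surjective, hence not bijective.
Because the two images are disjoint, no x < 3 has h(x) = h(3), so we compute h⁻¹(7): 7 lies in (−1, ∞), so solve −4x + 11 = 7: x = (7 − 11)/(−4) = 1.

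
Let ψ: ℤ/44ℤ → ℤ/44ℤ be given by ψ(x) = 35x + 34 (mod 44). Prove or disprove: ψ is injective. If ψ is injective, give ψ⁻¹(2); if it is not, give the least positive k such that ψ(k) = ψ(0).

28

Suppose ψ(s) = ψ(t) in ℤ/44ℤ. Then 35s + 34 ≡ 35t + 34 (mod 44), so 35(s − t) ≡ 0 (mod 44).
Since gcd(35, 44) = 1, 35 is invertible modulo 44, therefore s − t ≡ 0 (mod 44), i.e. s = t.
Hence ψ is injective.
We now compute 35⁻¹ mod 44 explicitly. Euclid's algorithm: 44 = 1·35 + 9, 35 = 3·9 + 8, 9 = 1·8 + 1; back-substituting gives 1 = 39·35 − 31·44, so 35⁻¹ ≡ 39 (mod 44).
Since ψ is injective, we compute ψ⁻¹(2): solve 35x + 34 ≡ 2 (mod 44), i.e. 35x ≡ 12 (mod 44).
Multiplying by 35⁻¹ = 39 gives x ≡ 39·12 = 468 = 10·44 + 28 ≡ 28 (mod 44).
Check: ψ(28) = 35·28 + 34 = 1014 = 23·44 + 2 ≡ 2 (mod 44).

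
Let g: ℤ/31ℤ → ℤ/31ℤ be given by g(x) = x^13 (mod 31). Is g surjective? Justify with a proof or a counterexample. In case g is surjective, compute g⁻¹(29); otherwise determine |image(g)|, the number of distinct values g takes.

27

Since 31 is prime, the nonzero elements of ℤ/31ℤ form a cyclic group of order 30.
As gcd(13, 30) = 1, raising to the 13th power is a bijection on this group: if u^13 ≡ v^13 then (uv^{−1})^13 = 1, and the only element of order dividing gcd(13, 30) = 1 is 1, so u = v.
With g(0) = 0 this makes g injective on all of ℤ/31ℤ, hence bijective (finite equal-size domain and codomain). In particular g is surjective.
Since g is surjective, we find the preimage of 29. The inverse of x ↦ x^13 on (ℤ/31ℤ)^× is x ↦ x^7, because 13·7 = 91 = 3·30 + 1 ≡ 1 (mod 30) and x^{30} = 1 for x ≠ 0 (Fermat). So g⁻¹(29) = 29^7 mod 31.
Repeated squaring mod 31: 29^1 ≡ 29, 29^2 ≡ 29² = 841 ≡ 4, 29^4 ≡ 4² = 16. Since 7 = 4 + 2 + 1, 29^7 ≡ 16·4·29: 16·4 = 64 ≡ 2, then 2·29 = 58 ≡ 27. So 29^7 ≡ 27 (mod 31).
Hence g⁻¹(29) = 27.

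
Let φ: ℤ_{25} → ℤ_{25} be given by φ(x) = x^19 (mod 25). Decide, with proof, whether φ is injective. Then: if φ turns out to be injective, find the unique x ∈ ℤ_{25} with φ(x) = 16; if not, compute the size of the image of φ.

21

φ(0) = 0^19 = 0.
φ(5): Repeated squaring mod 25: 5^1 ≡ 5, 5^2 ≡ 5² = 25 ≡ 0, 5^4 ≡ 0² = 0, 5^8 ≡ 0² = 0, 5^16 ≡ 0² = 0. Since 19 = 16 + 2 + 1, 5^19 ≡ 0·0·5: 0·0 = 0, then 0·5 = 0. So 5^19 ≡ 0 (mod 25).
So φ(0) = φ(5) = 0 while 0 ≠ 5, thus φ is not injective.
Since φ is not injective, we determine |image(φ)|. Computing x^19 mod 25 for each x (by repeated squaring, reducing mod 25 at every step), the values φ(0), φ(1), …, φ(24) are: 0, 1, 13, 17, 19, 0, 21, 18, 22, 14, 0, 16, 23, 2, 9, 0, 11, 3, 7, 4, 0, 6, 8, 12, 24.
The distinct values are {0, 1, 2, 3, 4, 6, 7, 8, 9, 11, 12, 13, 14, 16, 17, 18, 19, 21, 22, 23, 24}; there are 21 of them.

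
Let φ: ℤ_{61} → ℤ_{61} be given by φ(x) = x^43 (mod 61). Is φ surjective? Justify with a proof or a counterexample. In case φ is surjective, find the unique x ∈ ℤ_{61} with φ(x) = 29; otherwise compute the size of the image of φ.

Since 61 is prime, the nonzero elements of ℤ_{61} form a cyclic group of order 60.
As gcd(43, 60) = 1, raising to the 43rd power is a bijection on this group: if s^43 ≡ t^43 then (st^{−1})^43 = 1, and the only element of order dividing gcd(43, 60) = 1 is 1, so s = t.
With φ(0) = 0 this makes φ injective on all of ℤ_{61}, hence bijective (finite equal-size domain and codomain). In particular φ is surjective.
Since φ is surjective, we find the preimage of 29. The inverse of x ↦ x^43 on (ℤ_{61})^× is x ↦ x^7, because 43·7 = 301 = 5·60 + 1 ≡ 1 (mod 60) and x^{60} = 1 for x ≠ 0 (Fermat). So φ⁻¹(29) = 29^7 mod 61.
Repeated squaring mod 61: 29^1 ≡ 29, 29^2 ≡ 29² = 841 ≡ 48, 29^4 ≡ 48² = 2304 ≡ 47. Since 7 = 4 + 2 + 1, 29^7 ≡ 47·48·29: 47·48 = 2256 ≡ 60, then 60·29 = 1740 ≡ 32. So 29^7 ≡ 32 (mod 61).
Hence φ⁻¹(29) = 32.

32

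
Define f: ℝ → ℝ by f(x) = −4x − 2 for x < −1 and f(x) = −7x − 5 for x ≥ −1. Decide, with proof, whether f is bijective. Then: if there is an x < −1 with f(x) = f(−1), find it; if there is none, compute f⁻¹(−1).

-4/7

Both pieces are strictly decreasing (slopes −4 and −7), so each is injective on its own interval.
The left piece maps (−∞, −1) onto (2, ∞); the right piece maps [−1, ∞) onto (−∞, 2].
Since 2 = 2, the images partition ℝ: f is injective and surjective, hence bijective.
Because the two images are disjoint, no x < −1 has f(x) = f(−1), so we compute f⁻¹(−1): −1 lies in (−∞, 2], so solve −7x − 5 = −1: x = (−1 + 5)/(−7) = −4/7.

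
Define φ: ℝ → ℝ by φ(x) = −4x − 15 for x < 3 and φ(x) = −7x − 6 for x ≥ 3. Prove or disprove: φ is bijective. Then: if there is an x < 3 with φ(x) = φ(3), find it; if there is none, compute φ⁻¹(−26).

Both pieces are strictly decreasing (slopes −4 and −7), so each is injective on its own interval.
The left piece maps (−∞, 3) onto (−27, ∞); the right piece maps [3, ∞) onto (−∞, −27].
Since −27 = −27, the images partition ℝ: φ is injective and surjective, hence bijective.
Because the two images are disjoint, no x < 3 has φ(x) = φ(3), so we compute φ⁻¹(−26): −26 lies in (−27, ∞), so solve −4x − 15 = −26: x = (−26 + 15)/(−4) = 11/4.

11/4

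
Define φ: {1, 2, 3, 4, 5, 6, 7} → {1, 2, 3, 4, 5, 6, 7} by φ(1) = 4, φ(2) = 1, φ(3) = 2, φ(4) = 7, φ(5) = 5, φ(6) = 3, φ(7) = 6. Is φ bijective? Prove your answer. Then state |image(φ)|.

The values 4, 1, 2, 7, 5, 3, 6 are a permutation of {1, 2, 3, 4, 5, 6, 7}: each element appears exactly once.
So φ is injective and surjective, hence bijective.
The image of φ is {1, 2, 3, 4, 5, 6, 7}, which has 7 elements.

7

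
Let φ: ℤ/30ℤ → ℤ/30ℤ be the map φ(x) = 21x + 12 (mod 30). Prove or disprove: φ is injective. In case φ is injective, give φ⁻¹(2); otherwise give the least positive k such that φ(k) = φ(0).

Recall: φ is injective when φ(s) = φ(t) forces s = t.
We have gcd(21, 30) = 3 > 1. Taking s = 0 and t = 10: φ(0) = 12 and φ(10) = 21·10 + 12 = 222 ≡ 12 (mod 30).
So φ(0) = φ(10) while 0 ≠ 10, therefore φ is not injective.
Since φ is not injective, we find the least positive k with φ(k) = φ(0): this means 21k ≡ 0 (mod 30), i.e. 30 ∣ 21k. Since gcd(21, 30) = 3, dividing through by 3 this holds exactly when 10 ∣ 7k, and as gcd(7, 10) = 1, exactly when 10 ∣ k.
The smallest positive such k is 10.

10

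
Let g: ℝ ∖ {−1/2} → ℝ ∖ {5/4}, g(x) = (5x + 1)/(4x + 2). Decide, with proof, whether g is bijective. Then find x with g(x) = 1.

1

Suppose g(u) = g(v). Cross-multiplying: (5u + 1)(4v + 2) = (5v + 1)(4u + 2).
Expanding both sides and cancelling the symmetric terms leaves 6·(u − v) = 0. Since 6 ≠ 0, u = v. So g is injective.
For any y ≠ 5/4, solving y(4x + 2) = 5x + 1 for x gives a well-defined x ≠ −1/2. So g is surjective.
Therefore g is bijective.
Solving g(x) = 1: cross-multiplying gives 5x + 1 = 1(4x + 2), which rearranges to 1x = 1, so x = 1.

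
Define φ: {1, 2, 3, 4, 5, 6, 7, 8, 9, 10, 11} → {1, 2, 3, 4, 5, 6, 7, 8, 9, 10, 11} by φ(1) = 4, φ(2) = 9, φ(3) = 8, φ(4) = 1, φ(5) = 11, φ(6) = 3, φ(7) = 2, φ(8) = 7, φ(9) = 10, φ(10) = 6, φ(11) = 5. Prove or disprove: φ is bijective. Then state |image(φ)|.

The values 4, 9, 8, 1, 11, 3, 2, 7, 10, 6, 5 are a permutation of {1, 2, 3, 4, 5, 6, 7, 8, 9, 10, 11}: each element appears exactly once.
So φ is injective and surjective, hence bijective.
The image of φ is {1, 2, 3, 4, 5, 6, 7, 8, 9, 10, 11}, which has 11 elements.

11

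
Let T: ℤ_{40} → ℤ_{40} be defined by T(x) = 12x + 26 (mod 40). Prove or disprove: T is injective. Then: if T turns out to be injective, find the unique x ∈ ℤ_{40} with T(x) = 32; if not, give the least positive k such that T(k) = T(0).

We have gcd(12, 40) = 4 > 1. Taking s = 0 and t = 10: T(0) = 26 and T(10) = 12·10 + 26 = 146 ≡ 26 (mod 40).
So T(0) = T(10) while 0 ≠ 10, thus T is not injective.
Since T is not injective, we find the least positive k with T(k) = T(0): this means 12k ≡ 0 (mod 40), i.e. 40 ∣ 12k. Since gcd(12, 40) = 4, dividing through by 4 this holds exactly when 10 ∣ 3k, and as gcd(3, 10) = 1, exactly when 10 ∣ k.
The smallest positive such k is 10.

10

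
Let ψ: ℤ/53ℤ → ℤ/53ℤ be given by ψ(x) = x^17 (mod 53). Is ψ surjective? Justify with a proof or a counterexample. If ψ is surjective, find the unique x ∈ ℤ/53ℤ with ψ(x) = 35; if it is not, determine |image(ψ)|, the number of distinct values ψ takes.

26

Since 53 is prime, the nonzero elements of ℤ/53ℤ form a cyclic group of order 52.
As gcd(17, 52) = 1, raising to the 17th power is a bijection on this group: if a^17 ≡ b^17 then (ab^{−1})^17 = 1, and the only element of order dividing gcd(17, 52) = 1 is 1, so a = b.
With ψ(0) = 0 this makes ψ injective on all of ℤ/53ℤ, hence bijective (finite equal-size domain and codomain). In particular ψ is surjective.
Since ψ is surjective, we find the preimage of 35. The inverse of x ↦ x^17 on (ℤ/53ℤ)^× is x ↦ x^49, because 17·49 = 833 = 16·52 + 1 ≡ 1 (mod 52) and x^{52} = 1 for x ≠ 0 (Fermat). So ψ⁻¹(35) = 35^49 mod 53.
Repeated squaring mod 53: 35^1 ≡ 35, 35^2 ≡ 35² = 1225 ≡ 6, 35^4 ≡ 6² = 36, 35^8 ≡ 36² = 1296 ≡ 24, 35^16 ≡ 24² = 576 ≡ 46, 35^32 ≡ 46² = 2116 ≡ 49. Since 49 = 32 + 16 + 1, 35^49 ≡ 49·46·35: 49·46 = 2254 ≡ 28, then 28·35 = 980 ≡ 26. So 35^49 ≡ 26 (mod 53).
Hence ψ⁻¹(35) = 26.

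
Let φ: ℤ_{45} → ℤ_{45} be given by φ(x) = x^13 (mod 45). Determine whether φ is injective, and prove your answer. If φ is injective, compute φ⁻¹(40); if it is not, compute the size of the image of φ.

35

φ(0) = 0^13 = 0.
φ(15): Repeated squaring mod 45: 15^1 ≡ 15, 15^2 ≡ 15² = 225 ≡ 0, 15^4 ≡ 0² = 0, 15^8 ≡ 0² = 0. Since 13 = 8 + 4 + 1, 15^13 ≡ 0·0·15: 0·0 = 0, then 0·15 = 0. So 15^13 ≡ 0 (mod 45).
So φ(0) = φ(15) = 0 while 0 ≠ 15, thus φ is not injective.
Since φ is not injective, we determine |image(φ)|. Computing x^13 mod 45 for each x (by repeated squaring, reducing mod 45 at every step), the values φ(0), φ(1), …, φ(44) are: 0, 1, 2, 18, 4, 5, 36, 7, 8, 9, 10, 11, 27, 13, 14, 0, 16, 17, 18, 19, 20, 36, 22, 23, 9, 25, 26, 27, 28, 29, 0, 31, 32, 18, 34, 35, 36, 37, 38, 9, 40, 41, 27, 43, 44.
The distinct values are {0, 1, 2, 4, 5, 7, 8, 9, 10, 11, 13, 14, 16, 17, 18, 19, 20, 22, 23, 25, 26, 27, 28, 29, 31, 32, 34, 35, 36, 37, 38, 40, 41, 43, 44}; there are 35 of them.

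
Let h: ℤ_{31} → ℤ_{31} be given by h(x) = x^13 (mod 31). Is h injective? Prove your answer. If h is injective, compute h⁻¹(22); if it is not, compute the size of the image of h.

21

Since 31 is prime, the nonzero elements of ℤ_{31} form a cyclic group of order 30.
As gcd(13, 30) = 1, raising to the 13th power is a bijection on this group: if a^13 ≡ b^13 then (ab^{−1})^13 = 1, and the only element of order dividing gcd(13, 30) = 1 is 1, so a = b.
With h(0) = 0 this makes h injective on all of ℤ_{31}, hence bijective (finite equal-size domain and codomain). In particular h is injective.
Since h is injective, we find the preimage of 22. The inverse of x ↦ x^13 on (ℤ_{31})^× is x ↦ x^7, because 13·7 = 91 = 3·30 + 1 ≡ 1 (mod 30) and x^{30} = 1 for x ≠ 0 (Fermat). So h⁻¹(22) = 22^7 mod 31.
Repeated squaring mod 31: 22^1 ≡ 22, 22^2 ≡ 22² = 484 ≡ 19, 22^4 ≡ 19² = 361 ≡ 20. Since 7 = 4 + 2 + 1, 22^7 ≡ 20·19·22: 20·19 = 380 ≡ 8, then 8·22 = 176 ≡ 21. So 22^7 ≡ 21 (mod 31).
Hence h⁻¹(22) = 21.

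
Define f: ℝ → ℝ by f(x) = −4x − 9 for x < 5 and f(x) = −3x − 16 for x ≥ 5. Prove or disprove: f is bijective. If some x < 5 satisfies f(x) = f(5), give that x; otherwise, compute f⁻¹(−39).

23/3

Both pieces are strictly decreasing (slopes −4 and −3), so each is injective on its own interval.
The left piece maps (−∞, 5) onto (−29, ∞); the right piece maps [5, ∞) onto (−∞, −31].
The images leave a gap (−29 has no preimage), so f is not surjective, hence not bijective.
Because the two images are disjoint, no x < 5 has f(x) = f(5), so we compute f⁻¹(−39): −39 lies in (−∞, −31], so solve −3x − 16 = −39: x = (−39 + 16)/(−3) = 23/3.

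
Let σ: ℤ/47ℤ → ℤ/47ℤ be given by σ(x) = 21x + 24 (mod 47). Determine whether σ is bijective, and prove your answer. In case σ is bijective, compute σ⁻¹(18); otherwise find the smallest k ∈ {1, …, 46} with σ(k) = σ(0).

Recall that σ is injective when σ(u) = σ(v) forces u = v.
Suppose σ(u) = σ(v) in ℤ/47ℤ. Then 21u + 24 ≡ 21v + 24 (mod 47), hence 21(u − v) ≡ 0 (mod 47).
Since gcd(21, 47) = 1, 21 is invertible modulo 47, so u − v ≡ 0 (mod 47), i.e. u = v.
We now compute 21⁻¹ mod 47 explicitly. Euclid's algorithm: 47 = 2·21 + 5, 21 = 4·5 + 1; back-substituting gives 1 = 9·21 − 4·47, so 21⁻¹ ≡ 9 (mod 47).
Then y ↦ 9(y − 24) is a two-sided inverse to σ, so every y ∈ ℤ/47ℤ has a preimage.
Therefore σ is bijective.
Since σ is bijective, we compute σ⁻¹(18): solve 21x + 24 ≡ 18 (mod 47), i.e. 21x ≡ 41 (mod 47).
Multiplying by 21⁻¹ = 9 gives x ≡ 9·41 = 369 = 7·47 + 40 ≡ 40 (mod 47).
Check: σ(40) = 21·40 + 24 = 864 = 18·47 + 18 ≡ 18 (mod 47).

40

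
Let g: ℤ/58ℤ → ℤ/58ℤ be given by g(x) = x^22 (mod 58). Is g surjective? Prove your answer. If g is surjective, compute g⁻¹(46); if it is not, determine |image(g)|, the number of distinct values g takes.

30

g(28): Repeated squaring mod 58: 28^1 ≡ 28, 28^2 ≡ 28² = 784 ≡ 30, 28^4 ≡ 30² = 900 ≡ 30, 28^8 ≡ 30² = 900 ≡ 30, 28^16 ≡ 30² = 900 ≡ 30. Since 22 = 16 + 4 + 2, 28^22 ≡ 30·30·30: 30·30 = 900 ≡ 30, then 30·30 = 900 ≡ 30. So 28^22 ≡ 30 (mod 58).
g(30): Repeated squaring mod 58: 30^1 ≡ 30, 30^2 ≡ 30² = 900 ≡ 30, 30^4 ≡ 30² = 900 ≡ 30, 30^8 ≡ 30² = 900 ≡ 30, 30^16 ≡ 30² = 900 ≡ 30. Since 22 = 16 + 4 + 2, 30^22 ≡ 30·30·30: 30·30 = 900 ≡ 30, then 30·30 = 900 ≡ 30. So 30^22 ≡ 30 (mod 58).
So g(28) = g(30) = 30 while 28 ≠ 30, thus g is not injective.
A non-injective map from the 58-element set ℤ/58ℤ to itself takes at most 57 distinct values, so it cannot be surjective. Hence g is not surjective.
Since g is not surjective, we determine |image(g)|. Computing x^22 mod 58 for each x (by repeated squaring, reducing mod 58 at every step), the values g(0), g(1), …, g(57) are: 0, 1, 34, 51, 54, 53, 52, 7, 38, 49, 4, 13, 28, 45, 6, 35, 16, 57, 42, 33, 20, 9, 36, 23, 24, 25, 22, 5, 30, 29, 30, 5, 22, 25, 24, 23, 36, 9, 20, 33, 42, 57, 16, 35, 6, 45, 28, 13, 4, 49, 38, 7, 52, 53, 54, 51, 34, 1.
The distinct values are {0, 1, 4, 5, 6, 7, 9, 13, 16, 20, 22, 23, 24, 25, 28, 29, 30, 33, 34, 35, 36, 38, 42, 45, 49, 51, 52, 53, 54, 57}; there are 30 of them.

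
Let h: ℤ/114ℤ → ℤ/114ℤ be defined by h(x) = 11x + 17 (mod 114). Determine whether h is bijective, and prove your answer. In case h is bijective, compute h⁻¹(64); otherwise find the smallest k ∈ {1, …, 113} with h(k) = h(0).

25

Suppose h(x_1) = h(x_2) in ℤ/114ℤ. Then 11x_1 + 17 ≡ 11x_2 + 17 (mod 114), so 11(x_1 − x_2) ≡ 0 (mod 114).
Since gcd(11, 114) = 1, 11 is invertible modulo 114, so x_1 − x_2 ≡ 0 (mod 114), i.e. x_1 = x_2.
We now compute 11⁻¹ mod 114 explicitly. Euclid's algorithm: 114 = 10·11 + 4, 11 = 2·4 + 3, 4 = 1·3 + 1; back-substituting gives 1 = 83·11 − 8·114, so 11⁻¹ ≡ 83 (mod 114).
Then y ↦ 83(y − 17) is a two-sided inverse to h, so every y ∈ ℤ/114ℤ has a preimage.
Thus h is bijective.
Since h is bijective, we find h⁻¹(64): we need 11x ≡ 64 − 17 ≡ 47 (mod 114). Using 11⁻¹ = 83: x ≡ 83·47 = 3901 = 34·114 + 25, so x = 25.
Check: h(25) = 11·25 + 17 = 292 = 2·114 + 64 ≡ 64 (mod 114).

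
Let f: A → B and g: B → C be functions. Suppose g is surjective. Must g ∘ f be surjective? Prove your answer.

not surjective

No. Take A = {0}, B = C = {0, 1, 2, 3}, f(0) = 0, and g = identity (surjective).
Then (g ∘ f)(0) = 0, and 3 ∈ C has no preimage under g ∘ f, so g ∘ f is not surjective.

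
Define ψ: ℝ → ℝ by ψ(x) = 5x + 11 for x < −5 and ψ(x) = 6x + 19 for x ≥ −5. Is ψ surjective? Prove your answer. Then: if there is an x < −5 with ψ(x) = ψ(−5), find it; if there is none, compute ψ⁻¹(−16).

Both pieces are strictly increasing (slopes 5 and 6), so each is injective on its own interval.
The left piece maps (−∞, −5) onto (−∞, −14); the right piece maps [−5, ∞) onto [−11, ∞).
The union (−∞, −14) ∪ [−11, ∞) omits the interval between −14 and −11; in particular −14 has no preimage. So ψ is not surjective.
Because the two images are disjoint, no x < −5 has ψ(x) = ψ(−5), so we compute ψ⁻¹(−16): −16 lies in (−∞, −14), so solve 5x + 11 = −16: x = (−16 − 11)/5 = −27/5.

-27/5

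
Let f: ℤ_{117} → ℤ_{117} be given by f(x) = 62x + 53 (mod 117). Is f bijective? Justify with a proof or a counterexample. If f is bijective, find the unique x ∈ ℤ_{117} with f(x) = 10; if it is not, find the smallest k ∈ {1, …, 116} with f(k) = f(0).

If f(s) = f(t), then 62s ≡ 62t (mod 117). Because gcd(62, 117) = 1, we may cancel 62 to get s ≡ t (mod 117).
We now compute 62⁻¹ mod 117 explicitly. Euclid's algorithm: 117 = 1·62 + 55, 62 = 1·55 + 7, 55 = 7·7 + 6, 7 = 1·6 + 1; back-substituting gives 1 = 17·62 − 9·117, so 62⁻¹ ≡ 17 (mod 117).
For any y ∈ ℤ_{117}, x = 17(y − 53) mod 117 satisfies f(x) = 62·17(y − 53) + 53 ≡ y (since 62·17 ≡ 1 mod 117). So every y has a preimage.
Thus f is bijective.
Since f is bijective, we find f⁻¹(10): we need 62x ≡ 10 − 53 ≡ 74 (mod 117). Using 62⁻¹ = 17: x ≡ 17·74 = 1258 = 10·117 + 88, so x = 88.
Check: f(88) = 62·88 + 53 = 5509 = 47·117 + 10 ≡ 10 (mod 117).

88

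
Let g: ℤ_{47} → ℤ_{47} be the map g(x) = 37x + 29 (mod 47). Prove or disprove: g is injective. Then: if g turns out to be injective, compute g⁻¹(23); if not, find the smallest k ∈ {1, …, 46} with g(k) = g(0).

Suppose g(u) = g(v) in ℤ_{47}. Then 37u + 29 ≡ 37v + 29 (mod 47), hence 37(u − v) ≡ 0 (mod 47).
Since gcd(37, 47) = 1, 37 is invertible modulo 47, thus u − v ≡ 0 (mod 47), i.e. u = v.
So g is injective.
We now compute 37⁻¹ mod 47 explicitly. Euclid's algorithm: 47 = 1·37 + 10, 37 = 3·10 + 7, 10 = 1·7 + 3, 7 = 2·3 + 1; back-substituting gives 1 = 14·37 − 11·47, so 37⁻¹ ≡ 14 (mod 47).
Since g is injective, we compute g⁻¹(23): solve 37x + 29 ≡ 23 (mod 47), i.e. 37x ≡ 41 (mod 47).
Multiplying by 37⁻¹ = 14 gives x ≡ 14·41 = 574 = 12·47 + 10 ≡ 10 (mod 47).
Check: g(10) = 37·10 + 29 = 399 = 8·47 + 23 ≡ 23 (mod 47).

10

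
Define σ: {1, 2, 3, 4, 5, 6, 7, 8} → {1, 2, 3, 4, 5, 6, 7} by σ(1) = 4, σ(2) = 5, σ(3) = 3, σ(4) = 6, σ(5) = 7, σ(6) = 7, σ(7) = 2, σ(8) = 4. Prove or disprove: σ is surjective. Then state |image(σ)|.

No element maps to 1, so σ is not surjective.
The image of σ is {2, 3, 4, 5, 6, 7}, which has 6 elements.

6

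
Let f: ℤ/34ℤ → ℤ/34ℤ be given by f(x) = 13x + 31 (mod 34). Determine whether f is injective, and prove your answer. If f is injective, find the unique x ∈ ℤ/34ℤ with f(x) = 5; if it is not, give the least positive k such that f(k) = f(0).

Recall: f is injective if f(s) = f(t) implies s = t.
If f(s) = f(t), then 13s ≡ 13t (mod 34). Because gcd(13, 34) = 1, we may cancel 13 to get s ≡ t (mod 34).
Hence f is injective.
We now compute 13⁻¹ mod 34 explicitly. Euclid's algorithm: 34 = 2·13 + 8, 13 = 1·8 + 5, 8 = 1·5 + 3, 5 = 1·3 + 2, 3 = 1·2 + 1; back-substituting gives 1 = 21·13 − 8·34, so 13⁻¹ ≡ 21 (mod 34).
Since f is injective, we compute f⁻¹(5): solve 13x + 31 ≡ 5 (mod 34), i.e. 13x ≡ 8 (mod 34).
Multiplying by 13⁻¹ = 21 gives x ≡ 21·8 = 168 = 4·34 + 32 ≡ 32 (mod 34).
Check: f(32) = 13·32 + 31 = 447 = 13·34 + 5 ≡ 5 (mod 34).

32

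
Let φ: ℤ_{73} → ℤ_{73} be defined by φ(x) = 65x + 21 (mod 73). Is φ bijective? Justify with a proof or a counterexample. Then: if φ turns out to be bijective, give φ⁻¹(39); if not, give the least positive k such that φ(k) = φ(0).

Recall that φ is injective when φ(x_1) = φ(x_2) forces x_1 = x_2.
Suppose φ(x_1) = φ(x_2) in ℤ_{73}. Then 65x_1 + 21 ≡ 65x_2 + 21 (mod 73), so 65(x_1 − x_2) ≡ 0 (mod 73).
Since gcd(65, 73) = 1, 65 is invertible modulo 73, thus x_1 − x_2 ≡ 0 (mod 73), i.e. x_1 = x_2.
We now compute 65⁻¹ mod 73 explicitly. Euclid's algorithm: 73 = 1·65 + 8, 65 = 8·8 + 1; back-substituting gives 1 = 9·65 − 8·73, so 65⁻¹ ≡ 9 (mod 73).
For any y ∈ ℤ_{73}, x = 9(y − 21) mod 73 satisfies φ(x) = 65·9(y − 21) + 21 ≡ y (since 65·9 ≡ 1 mod 73). So every y has a preimage.
Hence φ is bijective.
Since φ is bijective, we find φ⁻¹(39): we need 65x ≡ 39 − 21 ≡ 18 (mod 73). Using 65⁻¹ = 9: x ≡ 9·18 = 162 = 2·73 + 16, so x = 16.
Check: φ(16) = 65·16 + 21 = 1061 = 14·73 + 39 ≡ 39 (mod 73).

16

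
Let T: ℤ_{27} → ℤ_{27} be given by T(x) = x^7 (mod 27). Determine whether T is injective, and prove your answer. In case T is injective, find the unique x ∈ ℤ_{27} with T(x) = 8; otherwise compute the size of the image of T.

19

T(0) = 0^7 = 0.
T(3): Repeated squaring mod 27: 3^1 ≡ 3, 3^2 ≡ 3² = 9, 3^4 ≡ 9² = 81 ≡ 0. Since 7 = 4 + 2 + 1, 3^7 ≡ 0·9·3: 0·9 = 0, then 0·3 = 0. So 3^7 ≡ 0 (mod 27).
So T(0) = T(3) = 0 while 0 ≠ 3, thus T is not injective.
Since T is not injective, we determine |image(T)|. Computing x^7 mod 27 for each x (by repeated squaring, reducing mod 27 at every step), the values T(0), T(1), …, T(26) are: 0, 1, 20, 0, 22, 14, 0, 16, 8, 0, 10, 2, 0, 4, 23, 0, 25, 17, 0, 19, 11, 0, 13, 5, 0, 7, 26.
The distinct values are {0, 1, 2, 4, 5, 7, 8, 10, 11, 13, 14, 16, 17, 19, 20, 22, 23, 25, 26}; there are 19 of them.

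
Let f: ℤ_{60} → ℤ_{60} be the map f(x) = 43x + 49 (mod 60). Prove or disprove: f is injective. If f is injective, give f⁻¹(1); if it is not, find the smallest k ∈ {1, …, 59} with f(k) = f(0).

Recall that f is injective if f(s) = f(t) implies s = t.
Suppose f(s) = f(t) in ℤ_{60}. Then 43s + 49 ≡ 43t + 49 (mod 60), so 43(s − t) ≡ 0 (mod 60).
Since gcd(43, 60) = 1, 43 is invertible modulo 60, hence s − t ≡ 0 (mod 60), i.e. s = t.
Therefore f is injective.
We now compute 43⁻¹ mod 60 explicitly. Euclid's algorithm: 60 = 1·43 + 17, 43 = 2·17 + 9, 17 = 1·9 + 8, 9 = 1·8 + 1; back-substituting gives 1 = 7·43 − 5·60, so 43⁻¹ ≡ 7 (mod 60).
Since f is injective, we compute f⁻¹(1): solve 43x + 49 ≡ 1 (mod 60), i.e. 43x ≡ 12 (mod 60).
Multiplying by 43⁻¹ = 7 gives x ≡ 7·12 = 84 = 1·60 + 24 ≡ 24 (mod 60).
Check: f(24) = 43·24 + 49 = 1081 = 18·60 + 1 ≡ 1 (mod 60).

24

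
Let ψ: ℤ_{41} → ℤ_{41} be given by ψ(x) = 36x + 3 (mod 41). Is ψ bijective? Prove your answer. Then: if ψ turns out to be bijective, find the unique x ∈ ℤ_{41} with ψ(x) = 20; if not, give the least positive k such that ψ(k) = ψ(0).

Suppose ψ(x_1) = ψ(x_2) in ℤ_{41}. Then 36x_1 + 3 ≡ 36x_2 + 3 (mod 41), thus 36(x_1 − x_2) ≡ 0 (mod 41).
Since gcd(36, 41) = 1, 36 is invertible modulo 41, hence x_1 − x_2 ≡ 0 (mod 41), i.e. x_1 = x_2.
We now compute 36⁻¹ mod 41 explicitly. Euclid's algorithm: 41 = 1·36 + 5, 36 = 7·5 + 1; back-substituting gives 1 = 8·36 − 7·41, so 36⁻¹ ≡ 8 (mod 41).
For any y ∈ ℤ_{41}, x = 8(y − 3) mod 41 satisfies ψ(x) = 36·8(y − 3) + 3 ≡ y (since 36·8 ≡ 1 mod 41). So every y has a preimage.
Thus ψ is bijective.
Since ψ is bijective, we compute ψ⁻¹(20): solve 36x + 3 ≡ 20 (mod 41), i.e. 36x ≡ 17 (mod 41).
Multiplying by 36⁻¹ = 8 gives x ≡ 8·17 = 136 = 3·41 + 13 ≡ 13 (mod 41).
Check: ψ(13) = 36·13 + 3 = 471 = 11·41 + 20 ≡ 20 (mod 41).

13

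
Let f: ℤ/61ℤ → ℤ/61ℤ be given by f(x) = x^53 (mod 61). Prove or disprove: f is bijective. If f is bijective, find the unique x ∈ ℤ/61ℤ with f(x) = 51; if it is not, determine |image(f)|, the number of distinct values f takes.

2

Since 61 is prime, the nonzero elements of ℤ/61ℤ form a cyclic group of order 60.
As gcd(53, 60) = 1, raising to the 53rd power is a bijection on this group: if s^53 ≡ t^53 then (st^{−1})^53 = 1, and the only element of order dividing gcd(53, 60) = 1 is 1, so s = t.
With f(0) = 0 this makes f injective on all of ℤ/61ℤ, hence bijective (finite equal-size domain and codomain). In particular f is bijective.
Since f is bijective, we find the preimage of 51. The inverse of x ↦ x^53 on (ℤ/61ℤ)^× is x ↦ x^17, because 53·17 = 901 = 15·60 + 1 ≡ 1 (mod 60) and x^{60} = 1 for x ≠ 0 (Fermat). So f⁻¹(51) = 51^17 mod 61.
Repeated squaring mod 61: 51^1 ≡ 51, 51^2 ≡ 51² = 2601 ≡ 39, 51^4 ≡ 39² = 1521 ≡ 57, 51^8 ≡ 57² = 3249 ≡ 16, 51^16 ≡ 16² = 256 ≡ 12. Since 17 = 16 + 1, 51^17 ≡ 12·51: 12·51 = 612 ≡ 2. So 51^17 ≡ 2 (mod 61).
Hence f⁻¹(51) = 2.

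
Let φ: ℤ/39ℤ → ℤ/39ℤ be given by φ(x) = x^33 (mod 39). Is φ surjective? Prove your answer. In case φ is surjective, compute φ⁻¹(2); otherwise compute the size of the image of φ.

φ(2): Repeated squaring mod 39: 2^1 ≡ 2, 2^2 ≡ 2² = 4, 2^4 ≡ 4² = 16, 2^8 ≡ 16² = 256 ≡ 22, 2^16 ≡ 22² = 484 ≡ 16, 2^32 ≡ 16² = 256 ≡ 22. Since 33 = 32 + 1, 2^33 ≡ 22·2: 22·2 = 44 ≡ 5. So 2^33 ≡ 5 (mod 39).
φ(5): Repeated squaring mod 39: 5^1 ≡ 5, 5^2 ≡ 5² = 25, 5^4 ≡ 25² = 625 ≡ 1, 5^8 ≡ 1² = 1, 5^16 ≡ 1² = 1, 5^32 ≡ 1² = 1. Since 33 = 32 + 1, 5^33 ≡ 1·5: 1·5 = 5. So 5^33 ≡ 5 (mod 39).
So φ(2) = φ(5) = 5 while 2 ≠ 5, hence φ is not injective.
A non-injective map from the 39-element set ℤ/39ℤ to itself takes at most 38 distinct values, so it cannot be surjective. Therefore φ is not surjective.
Since φ is not surjective, we determine |image(φ)|. Computing x^33 mod 39 for each x (by repeated squaring, reducing mod 39 at every step), the values φ(0), φ(1), …, φ(38) are: 0, 1, 5, 27, 25, 5, 18, 34, 8, 27, 25, 8, 12, 13, 14, 18, 1, 38, 18, 31, 8, 21, 1, 38, 21, 25, 26, 27, 31, 14, 12, 31, 5, 21, 34, 14, 12, 34, 38.
The distinct values are {0, 1, 5, 8, 12, 13, 14, 18, 21, 25, 26, 27, 31, 34, 38}; there are 15 of them.

15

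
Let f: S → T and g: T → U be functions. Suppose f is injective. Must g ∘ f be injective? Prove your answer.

No. Take S = T = U = {1, 2}, f = identity (injective), and g(x) = 1 for every x.
Then (g ∘ f)(1) = 1 = (g ∘ f)(2) with 1 ≠ 2, so g ∘ f is not injective.

not injective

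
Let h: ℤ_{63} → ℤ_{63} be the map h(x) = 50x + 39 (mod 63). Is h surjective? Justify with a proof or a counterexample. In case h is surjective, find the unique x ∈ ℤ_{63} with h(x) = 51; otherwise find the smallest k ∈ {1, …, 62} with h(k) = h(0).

Recall: surjectivity means every element of the codomain has a preimage under h.
Since gcd(50, 63) = 1, 50 is invertible modulo 63. Euclid's algorithm: 63 = 1·50 + 13, 50 = 3·13 + 11, 13 = 1·11 + 2, 11 = 5·2 + 1; back-substituting gives 1 = 29·50 − 23·63, so 50⁻¹ ≡ 29 (mod 63).
For any y ∈ ℤ_{63}, x = 29(y − 39) mod 63 satisfies h(x) = 50·29(y − 39) + 39 ≡ y (since 50·29 ≡ 1 mod 63). So every y has a preimage.
So h is surjective.
Since h is surjective, we compute h⁻¹(51): solve 50x + 39 ≡ 51 (mod 63), i.e. 50x ≡ 12 (mod 63).
Multiplying by 50⁻¹ = 29 gives x ≡ 29·12 = 348 = 5·63 + 33 ≡ 33 (mod 63).
Check: h(33) = 50·33 + 39 = 1689 = 26·63 + 51 ≡ 51 (mod 63).

33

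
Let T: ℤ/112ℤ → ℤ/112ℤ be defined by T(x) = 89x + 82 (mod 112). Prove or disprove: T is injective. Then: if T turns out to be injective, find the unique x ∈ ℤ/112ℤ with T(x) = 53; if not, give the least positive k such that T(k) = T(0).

Suppose T(s) = T(t) in ℤ/112ℤ. Then 89s + 82 ≡ 89t + 82 (mod 112), so 89(s − t) ≡ 0 (mod 112).
Since gcd(89, 112) = 1, 89 is invertible modulo 112, thus s − t ≡ 0 (mod 112), i.e. s = t.
Hence T is injective.
We now compute 89⁻¹ mod 112 explicitly. Euclid's algorithm: 112 = 1·89 + 23, 89 = 3·23 + 20, 23 = 1·20 + 3, 20 = 6·3 + 2, 3 = 1·2 + 1; back-substituting gives 1 = 73·89 − 58·112, so 89⁻¹ ≡ 73 (mod 112).
Since T is injective, we find T⁻¹(53): we need 89x ≡ 53 − 82 ≡ 83 (mod 112). Using 89⁻¹ = 73: x ≡ 73·83 = 6059 = 54·112 + 11, so x = 11.
Check: T(11) = 89·11 + 82 = 1061 = 9·112 + 53 ≡ 53 (mod 112).

11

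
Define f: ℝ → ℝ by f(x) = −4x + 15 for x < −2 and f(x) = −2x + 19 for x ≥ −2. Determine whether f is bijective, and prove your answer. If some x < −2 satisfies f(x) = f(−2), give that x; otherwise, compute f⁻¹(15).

Both pieces are strictly decreasing (slopes −4 and −2), so each is injective on its own interval.
The left piece maps (−∞, −2) onto (23, ∞); the right piece maps [−2, ∞) onto (−∞, 23].
Since 23 = 23, the images partition ℝ: f is injective and surjective, hence bijective.
Because the two images are disjoint, no x < −2 has f(x) = f(−2), so we compute f⁻¹(15): 15 lies in (−∞, 23], so solve −2x + 19 = 15: x = (15 − 19)/(−2) = 2.

2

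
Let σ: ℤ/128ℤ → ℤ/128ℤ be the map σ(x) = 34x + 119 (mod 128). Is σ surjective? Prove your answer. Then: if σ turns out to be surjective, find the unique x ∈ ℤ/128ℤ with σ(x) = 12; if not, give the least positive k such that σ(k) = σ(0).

Since gcd(34, 128) = 2, we have 34x ≡ 0 (mod 2) for all x, so σ(x) ≡ 1 (mod 2).
But 0 ≢ 1 (mod 2), so 0 ∈ ℤ/128ℤ has no preimage. Therefore σ is not surjective.
Since σ is not surjective, we find the least positive k with σ(k) = σ(0): this means 34k ≡ 0 (mod 128), i.e. 128 ∣ 34k. Since gcd(34, 128) = 2, dividing through by 2 this holds exactly when 64 ∣ 17k, and as gcd(17, 64) = 1, exactly when 64 ∣ k.
The smallest positive such k is 64.

64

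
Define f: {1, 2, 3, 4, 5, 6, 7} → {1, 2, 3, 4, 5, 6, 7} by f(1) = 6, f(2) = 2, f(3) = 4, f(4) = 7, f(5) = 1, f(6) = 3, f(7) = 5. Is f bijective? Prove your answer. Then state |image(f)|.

The values 6, 2, 4, 7, 1, 3, 5 are a permutation of {1, 2, 3, 4, 5, 6, 7}: each element appears exactly once.
So f is injective and surjective, hence bijective.
The image of f is {1, 2, 3, 4, 5, 6, 7}, which has 7 elements.

7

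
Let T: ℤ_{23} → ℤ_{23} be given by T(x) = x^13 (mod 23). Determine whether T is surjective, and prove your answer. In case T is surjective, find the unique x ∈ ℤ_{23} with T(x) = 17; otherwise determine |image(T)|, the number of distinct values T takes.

11

Since 23 is prime, the nonzero elements of ℤ_{23} form a cyclic group of order 22.
As gcd(13, 22) = 1, raising to the 13th power is a bijection on this group: if x_1^13 ≡ x_2^13 then (x_1x_2^{−1})^13 = 1, and the only element of order dividing gcd(13, 22) = 1 is 1, so x_1 = x_2.
With T(0) = 0 this makes T injective on all of ℤ_{23}, hence bijective (finite equal-size domain and codomain). In particular T is surjective.
Since T is surjective, we find the preimage of 17. The inverse of x ↦ x^13 on (ℤ_{23})^× is x ↦ x^17, because 13·17 = 221 = 10·22 + 1 ≡ 1 (mod 22) and x^{22} = 1 for x ≠ 0 (Fermat). So T⁻¹(17) = 17^17 mod 23.
Repeated squaring mod 23: 17^1 ≡ 17, 17^2 ≡ 17² = 289 ≡ 13, 17^4 ≡ 13² = 169 ≡ 8, 17^8 ≡ 8² = 64 ≡ 18, 17^16 ≡ 18² = 324 ≡ 2. Since 17 = 16 + 1, 17^17 ≡ 2·17: 2·17 = 34 ≡ 11. So 17^17 ≡ 11 (mod 23).
Hence T⁻¹(17) = 11.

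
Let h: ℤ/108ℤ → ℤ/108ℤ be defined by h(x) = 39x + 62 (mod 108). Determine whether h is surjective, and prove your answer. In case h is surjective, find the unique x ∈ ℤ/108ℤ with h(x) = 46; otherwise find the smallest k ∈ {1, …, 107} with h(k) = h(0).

Since gcd(39, 108) = 3, we have 39x ≡ 0 (mod 3) for all x, so h(x) ≡ 2 (mod 3).
But 0 ≢ 2 (mod 3), so 0 ∈ ℤ/108ℤ has no preimage. Thus h is not surjective.
Since h is not surjective, we find the least positive k with h(k) = h(0): this means 39k ≡ 0 (mod 108), i.e. 108 ∣ 39k. Since gcd(39, 108) = 3, dividing through by 3 this holds exactly when 36 ∣ 13k, and as gcd(13, 36) = 1, exactly when 36 ∣ k.
The smallest positive such k is 36.

36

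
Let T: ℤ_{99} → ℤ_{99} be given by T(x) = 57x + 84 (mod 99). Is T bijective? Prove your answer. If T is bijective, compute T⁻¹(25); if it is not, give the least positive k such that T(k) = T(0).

We have gcd(57, 99) = 3 > 1. Taking s = 0 and t = 33: T(0) = 84 and T(33) = 57·33 + 84 = 1965 ≡ 84 (mod 99).
So T(0) = T(33) while 0 ≠ 33, therefore T is not injective, hence not bijective.
Since T is not bijective, we find the least positive k with T(k) = T(0): this means 57k ≡ 0 (mod 99), i.e. 99 ∣ 57k. Since gcd(57, 99) = 3, dividing through by 3 this holds exactly when 33 ∣ 19k, and as gcd(19, 33) = 1, exactly when 33 ∣ k.
The smallest positive such k is 33.

33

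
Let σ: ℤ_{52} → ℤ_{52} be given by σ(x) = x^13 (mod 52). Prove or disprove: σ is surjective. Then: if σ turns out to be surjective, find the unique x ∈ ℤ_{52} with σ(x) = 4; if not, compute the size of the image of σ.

39

σ(0) = 0^13 = 0.
σ(26): Repeated squaring mod 52: 26^1 ≡ 26, 26^2 ≡ 26² = 676 ≡ 0, 26^4 ≡ 0² = 0, 26^8 ≡ 0² = 0. Since 13 = 8 + 4 + 1, 26^13 ≡ 0·0·26: 0·0 = 0, then 0·26 = 0. So 26^13 ≡ 0 (mod 52).
So σ(0) = σ(26) = 0 while 0 ≠ 26, thus σ is not injective.
A non-injective map from the 52-element set ℤ_{52} to itself takes at most 51 distinct values, so it cannot be surjective. Hence σ is not surjective.
Since σ is not surjective, we determine |image(σ)|. Computing x^13 mod 52 for each x (by repeated squaring, reducing mod 52 at every step), the values σ(0), σ(1), …, σ(51) are: 0, 1, 28, 3, 4, 5, 32, 7, 8, 9, 36, 11, 12, 13, 40, 15, 16, 17, 44, 19, 20, 21, 48, 23, 24, 25, 0, 27, 28, 29, 4, 31, 32, 33, 8, 35, 36, 37, 12, 39, 40, 41, 16, 43, 44, 45, 20, 47, 48, 49, 24, 51.
The distinct values are {0, 1, 3, 4, 5, 7, 8, 9, 11, 12, 13, 15, 16, 17, 19, 20, 21, 23, 24, 25, 27, 28, 29, 31, 32, 33, 35, 36, 37, 39, 40, 41, 43, 44, 45, 47, 48, 49, 51}; there are 39 of them.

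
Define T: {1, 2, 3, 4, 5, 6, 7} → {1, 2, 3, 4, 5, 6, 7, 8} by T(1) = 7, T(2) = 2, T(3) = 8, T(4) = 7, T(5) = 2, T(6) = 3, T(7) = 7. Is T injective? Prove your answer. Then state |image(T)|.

T(1) = 7 = T(4) with 1 ≠ 4, so T is not injective.
The image of T is {2, 3, 7, 8}, which has 4 elements.

4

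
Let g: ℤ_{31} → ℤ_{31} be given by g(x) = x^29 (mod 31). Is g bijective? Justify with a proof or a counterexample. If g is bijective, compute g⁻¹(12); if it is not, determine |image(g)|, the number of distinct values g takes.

13

Since 31 is prime, the nonzero elements of ℤ_{31} form a cyclic group of order 30.
As gcd(29, 30) = 1, raising to the 29th power is a bijection on this group: if a^29 ≡ b^29 then (ab^{−1})^29 = 1, and the only element of order dividing gcd(29, 30) = 1 is 1, so a = b.
With g(0) = 0 this makes g injective on all of ℤ_{31}, hence bijective (finite equal-size domain and codomain). In particular g is bijective.
Since g is bijective, we find the preimage of 12. The inverse of x ↦ x^29 on (ℤ_{31})^× is x ↦ x^29, because 29·29 = 841 = 28·30 + 1 ≡ 1 (mod 30) and x^{30} = 1 for x ≠ 0 (Fermat). So g⁻¹(12) = 12^29 mod 31.
Repeated squaring mod 31: 12^1 ≡ 12, 12^2 ≡ 12² = 144 ≡ 20, 12^4 ≡ 20² = 400 ≡ 28, 12^8 ≡ 28² = 784 ≡ 9, 12^16 ≡ 9² = 81 ≡ 19. Since 29 = 16 + 8 + 4 + 1, 12^29 ≡ 19·9·28·12: 19·9 = 171 ≡ 16, then 16·28 = 448 ≡ 14, then 14·12 = 168 ≡ 13. So 12^29 ≡ 13 (mod 31).
Hence g⁻¹(12) = 13.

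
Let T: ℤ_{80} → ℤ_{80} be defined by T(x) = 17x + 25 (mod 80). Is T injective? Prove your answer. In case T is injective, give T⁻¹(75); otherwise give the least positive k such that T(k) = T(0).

50

If T(x_1) = T(x_2), then 17x_1 ≡ 17x_2 (mod 80). Because gcd(17, 80) = 1, we may cancel 17 to get x_1 ≡ x_2 (mod 80).
Therefore T is injective.
We now compute 17⁻¹ mod 80 explicitly. Euclid's algorithm: 80 = 4·17 + 12, 17 = 1·12 + 5, 12 = 2·5 + 2, 5 = 2·2 + 1; back-substituting gives 1 = 33·17 − 7·80, so 17⁻¹ ≡ 33 (mod 80).
Since T is injective, we compute T⁻¹(75): solve 17x + 25 ≡ 75 (mod 80), i.e. 17x ≡ 50 (mod 80).
Multiplying by 17⁻¹ = 33 gives x ≡ 33·50 = 1650 = 20·80 + 50 ≡ 50 (mod 80).
Check: T(50) = 17·50 + 25 = 875 = 10·80 + 75 ≡ 75 (mod 80).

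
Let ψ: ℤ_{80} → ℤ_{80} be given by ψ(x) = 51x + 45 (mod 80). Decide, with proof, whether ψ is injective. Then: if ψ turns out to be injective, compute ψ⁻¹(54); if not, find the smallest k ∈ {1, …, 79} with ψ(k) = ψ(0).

19

Recall: ψ is injective if ψ(a) = ψ(b) implies a = b.
If ψ(a) = ψ(b), then 51a ≡ 51b (mod 80). Because gcd(51, 80) = 1, we may cancel 51 to get a ≡ b (mod 80).
Thus ψ is injective.
We now compute 51⁻¹ mod 80 explicitly. Euclid's algorithm: 80 = 1·51 + 29, 51 = 1·29 + 22, 29 = 1·22 + 7, 22 = 3·7 + 1; back-substituting gives 1 = 11·51 − 7·80, so 51⁻¹ ≡ 11 (mod 80).
Since ψ is injective, we compute ψ⁻¹(54): solve 51x + 45 ≡ 54 (mod 80), i.e. 51x ≡ 9 (mod 80).
Multiplying by 51⁻¹ = 11 gives x ≡ 11·9 = 99 = 1·80 + 19 ≡ 19 (mod 80).
Check: ψ(19) = 51·19 + 45 = 1014 = 12·80 + 54 ≡ 54 (mod 80).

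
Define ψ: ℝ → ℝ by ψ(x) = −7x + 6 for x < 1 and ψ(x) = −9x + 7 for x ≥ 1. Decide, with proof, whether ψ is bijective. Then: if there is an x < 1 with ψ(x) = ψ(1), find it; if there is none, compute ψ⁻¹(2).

4/7

Both pieces are strictly decreasing (slopes −7 and −9), so each is injective on its own interval.
The left piece maps (−∞, 1) onto (−1, ∞); the right piece maps [1, ∞) onto (−∞, −2].
The images leave a gap (−1 has no preimage), so ψ is not surjective, hence not bijective.
Because the two images are disjoint, no x < 1 has ψ(x) = ψ(1), so we compute ψ⁻¹(2): 2 lies in (−1, ∞), so solve −7x + 6 = 2: x = (2 − 6)/(−7) = 4/7.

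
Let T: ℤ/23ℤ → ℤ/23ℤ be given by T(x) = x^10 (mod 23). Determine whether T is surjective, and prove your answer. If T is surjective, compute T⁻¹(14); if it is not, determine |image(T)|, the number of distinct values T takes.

12

T(11): Repeated squaring mod 23: 11^1 ≡ 11, 11^2 ≡ 11² = 121 ≡ 6, 11^4 ≡ 6² = 36 ≡ 13, 11^8 ≡ 13² = 169 ≡ 8. Since 10 = 8 + 2, 11^10 ≡ 8·6: 8·6 = 48 ≡ 2. So 11^10 ≡ 2 (mod 23).
T(12): Repeated squaring mod 23: 12^1 ≡ 12, 12^2 ≡ 12² = 144 ≡ 6, 12^4 ≡ 6² = 36 ≡ 13, 12^8 ≡ 13² = 169 ≡ 8. Since 10 = 8 + 2, 12^10 ≡ 8·6: 8·6 = 48 ≡ 2. So 12^10 ≡ 2 (mod 23).
So T(11) = T(12) = 2 while 11 ≠ 12, thus T is not injective.
A non-injective map from the 23-element set ℤ/23ℤ to itself takes at most 22 distinct values, so it cannot be surjective. Thus T is not surjective.
Since T is not surjective, we determine |image(T)|. Computing x^10 mod 23 for each x (by repeated squaring, reducing mod 23 at every step), the values T(0), T(1), …, T(22) are: 0, 1, 12, 8, 6, 9, 4, 13, 3, 18, 16, 2, 2, 16, 18, 3, 13, 4, 9, 6, 8, 12, 1.
The distinct values are {0, 1, 2, 3, 4, 6, 8, 9, 12, 13, 16, 18}; there are 12 of them.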